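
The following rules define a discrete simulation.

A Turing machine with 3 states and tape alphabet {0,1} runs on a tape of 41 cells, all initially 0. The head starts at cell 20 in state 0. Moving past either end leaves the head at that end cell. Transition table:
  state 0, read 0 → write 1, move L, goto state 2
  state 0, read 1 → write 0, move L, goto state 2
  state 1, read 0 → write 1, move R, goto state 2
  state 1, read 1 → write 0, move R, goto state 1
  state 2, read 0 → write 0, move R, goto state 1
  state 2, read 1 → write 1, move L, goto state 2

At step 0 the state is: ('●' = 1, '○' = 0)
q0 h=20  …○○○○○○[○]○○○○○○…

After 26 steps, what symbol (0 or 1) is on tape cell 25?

[0] q0 h=20  …○○○○○○[○]○○○○○○…
[1] q2 h=19  …○○○○○○[○]●○○○○○…
[2] q1 h=20  …○○○○○○[●]○○○○○○…
[3] q1 h=21  …○○○○○○[○]○○○○○○…
[4] q2 h=22  …○○○○○●[○]○○○○○○…
[5] q1 h=23  …○○○○●○[○]○○○○○○…
[6] q2 h=24  …○○○●○●[○]○○○○○○…
[7] q1 h=25  …○○●○●○[○]○○○○○○…
[8] q2 h=26  …○●○●○●[○]○○○○○○…
[9] q1 h=27  …●○●○●○[○]○○○○○○…
[10] q2 h=28  …○●○●○●[○]○○○○○○…
[11] q1 h=29  …●○●○●○[○]○○○○○○…
[12] q2 h=30  …○●○●○●[○]○○○○○○…
[13] q1 h=31  …●○●○●○[○]○○○○○○…
[14] q2 h=32  …○●○●○●[○]○○○○○○…
[15] q1 h=33  …●○●○●○[○]○○○○○○…
[16] q2 h=34  …○●○●○●[○]○○○○○○|
[17] q1 h=35  …●○●○●○[○]○○○○○|
[18] q2 h=36  …○●○●○●[○]○○○○|
[19] q1 h=37  …●○●○●○[○]○○○|
[20] q2 h=38  …○●○●○●[○]○○|
[21] q1 h=39  …●○●○●○[○]○|
[22] q2 h=40  …○●○●○●[○]|
[23] q1 h=40  …○●○●○●[○]|
[24] q2 h=40  …○●○●○●[●]|
[25] q2 h=39  …●○●○●○[●]●|
[26] q2 h=38  …○●○●○●[○]●●|

1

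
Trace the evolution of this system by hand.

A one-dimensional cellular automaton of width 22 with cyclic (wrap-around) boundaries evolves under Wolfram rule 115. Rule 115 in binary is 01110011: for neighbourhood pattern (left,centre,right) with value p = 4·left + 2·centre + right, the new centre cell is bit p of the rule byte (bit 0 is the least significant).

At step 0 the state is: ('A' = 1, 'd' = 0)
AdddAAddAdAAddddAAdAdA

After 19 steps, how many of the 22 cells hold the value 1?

16

[0] AdddAAddAdAAddddAAdAdA
[1] AAAAdAAAdAdAAAAAdAAdAd
[2] dddAAddAAdAddddAAdAAdA
[3] AAAdAAAdAAdAAAAdAAdAAd
[4] ddAAddAAdAAdddAAdAAdAA
[5] AAdAAAdAAdAAAAdAAdAAdA
[6] dAAddAAdAAdddAAdAAdAAd
[7] AdAAAdAAdAAAAdAAdAAdAA
[8] AAddAAdAAdddAAdAAdAAdd
[9] dAAAdAAdAAAAdAAdAAdAAA
[10] AddAAdAAdddAAdAAdAAddA
[11] AAAdAAdAAAAdAAdAAdAAAd
[12] ddAAdAAdddAAdAAdAAddAA
[13] AAdAAdAAAAdAAdAAdAAAdA
[14] dAAdAAdddAAdAAdAAddAAd
[15] AdAAdAAAAdAAdAAdAAAdAA
[16] AAdAAdddAAdAAdAAddAAdd
[17] dAAdAAAAdAAdAAdAAAdAAA
[18] AdAAdddAAdAAdAAddAAddA
[19] AAdAAAAdAAdAAdAAAdAAAd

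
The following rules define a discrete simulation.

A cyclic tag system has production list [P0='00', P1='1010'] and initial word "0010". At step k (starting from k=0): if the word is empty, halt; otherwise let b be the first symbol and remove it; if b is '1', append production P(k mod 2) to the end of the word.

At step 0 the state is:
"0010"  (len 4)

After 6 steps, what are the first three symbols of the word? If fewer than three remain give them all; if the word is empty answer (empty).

[0] "0010"  (len 4)
[1] "010"  (len 3)
[2] "10"  (len 2)
[3] "000"  (len 3)
[4] "00"  (len 2)
[5] "0"  (len 1)
[6] (halted — word empty)

(empty)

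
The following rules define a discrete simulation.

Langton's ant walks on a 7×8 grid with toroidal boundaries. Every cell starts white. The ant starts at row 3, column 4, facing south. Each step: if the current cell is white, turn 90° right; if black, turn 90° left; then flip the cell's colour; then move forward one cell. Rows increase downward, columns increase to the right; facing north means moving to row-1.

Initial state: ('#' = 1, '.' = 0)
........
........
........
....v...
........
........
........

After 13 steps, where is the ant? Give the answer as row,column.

[0] ........
........
........
....v...
........
........
........
[1] ........
........
........
...<#...
........
........
........
[2] ........
........
...^....
...##...
........
........
........
[3] ........
........
...#>...
...##...
........
........
........
[4] ........
........
...##...
...#v...
........
........
........
[5] ........
........
...##...
...#.>..
........
........
........
[6] ........
........
...##...
...#.#..
.....v..
........
........
[7] ........
........
...##...
...#.#..
....<#..
........
........
[8] ........
........
...##...
...#^#..
....##..
........
........
[9] ........
........
...##...
...##>..
....##..
........
........
[10] ........
........
...##^..
...##...
....##..
........
........
[11] ........
........
...###>.
...##...
....##..
........
........
[12] ........
........
...####.
...##.v.
....##..
........
........
[13] ........
........
...####.
...##<#.
....##..
........
........

3,5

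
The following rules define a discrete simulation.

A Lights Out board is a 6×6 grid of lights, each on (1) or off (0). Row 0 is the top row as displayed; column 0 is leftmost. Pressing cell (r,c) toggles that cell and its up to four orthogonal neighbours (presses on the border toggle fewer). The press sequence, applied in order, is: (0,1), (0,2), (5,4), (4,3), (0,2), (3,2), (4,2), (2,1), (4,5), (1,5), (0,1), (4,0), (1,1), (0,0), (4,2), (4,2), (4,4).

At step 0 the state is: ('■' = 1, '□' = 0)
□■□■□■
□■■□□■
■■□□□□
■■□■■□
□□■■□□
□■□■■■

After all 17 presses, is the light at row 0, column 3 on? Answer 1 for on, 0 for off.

step 0: □■□■□■
□■■□□■
■■□□□□
■■□■■□
□□■■□□
□■□■■■
step 1: ■□■■□■
□□■□□■
■■□□□□
■■□■■□
□□■■□□
□■□■■■
step 2: ■■□□□■
□□□□□■
■■□□□□
■■□■■□
□□■■□□
□■□■■■
step 3: ■■□□□■
□□□□□■
■■□□□□
■■□■■□
□□■■■□
□■□□□□
step 4: ■■□□□■
□□□□□■
■■□□□□
■■□□■□
□□□□□□
□■□■□□
step 5: ■□■■□■
□□■□□■
■■□□□□
■■□□■□
□□□□□□
□■□■□□
step 6: ■□■■□■
□□■□□■
■■■□□□
■□■■■□
□□■□□□
□■□■□□
step 7: ■□■■□■
□□■□□■
■■■□□□
■□□■■□
□■□■□□
□■■■□□
step 8: ■□■■□■
□■■□□■
□□□□□□
■■□■■□
□■□■□□
□■■■□□
step 9: ■□■■□■
□■■□□■
□□□□□□
■■□■■■
□■□■■■
□■■■□■
step 10: ■□■■□□
□■■□■□
□□□□□■
■■□■■■
□■□■■■
□■■■□■
step 11: □■□■□□
□□■□■□
□□□□□■
■■□■■■
□■□■■■
□■■■□■
step 12: □■□■□□
□□■□■□
□□□□□■
□■□■■■
■□□■■■
■■■■□■
step 13: □□□■□□
■■□□■□
□■□□□■
□■□■■■
■□□■■■
■■■■□■
step 14: ■■□■□□
□■□□■□
□■□□□■
□■□■■■
■□□■■■
■■■■□■
step 15: ■■□■□□
□■□□■□
□■□□□■
□■■■■■
■■■□■■
■■□■□■
step 16: ■■□■□□
□■□□■□
□■□□□■
□■□■■■
■□□■■■
■■■■□■
step 17: ■■□■□□
□■□□■□
□■□□□■
□■□■□■
■□□□□□
■■■■■■

1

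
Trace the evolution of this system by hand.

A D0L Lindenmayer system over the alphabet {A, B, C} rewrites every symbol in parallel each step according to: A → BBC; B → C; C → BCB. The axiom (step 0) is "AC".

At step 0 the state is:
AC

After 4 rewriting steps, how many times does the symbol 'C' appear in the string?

22

[0] AC
[1] BBCBCB
[2] CCBCBCBCBC
[3] BCBBCBCBCBCBCBCBCBCBCB
[4] CBCBCCBCBCBCBCBCBCBCBCBCBCBCBCBCBCBCBCBCBC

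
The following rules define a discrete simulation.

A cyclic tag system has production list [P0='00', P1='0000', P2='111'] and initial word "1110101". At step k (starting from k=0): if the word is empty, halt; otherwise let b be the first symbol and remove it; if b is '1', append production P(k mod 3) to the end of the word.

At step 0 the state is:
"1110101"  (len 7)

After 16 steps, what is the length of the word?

k=0  "1110101"  (len 7)
k=1  "11010100"  (len 8)
k=2  "10101000000"  (len 11)
k=3  "0101000000111"  (len 13)
k=4  "101000000111"  (len 12)
k=5  "010000001110000"  (len 15)
k=6  "10000001110000"  (len 14)
k=7  "000000111000000"  (len 15)
k=8  "00000111000000"  (len 14)
k=9  "0000111000000"  (len 13)
k=10  "000111000000"  (len 12)
k=11  "00111000000"  (len 11)
k=12  "0111000000"  (len 10)
k=13  "111000000"  (len 9)
k=14  "110000000000"  (len 12)
k=15  "10000000000111"  (len 14)
k=16  "000000000011100"  (len 15)

15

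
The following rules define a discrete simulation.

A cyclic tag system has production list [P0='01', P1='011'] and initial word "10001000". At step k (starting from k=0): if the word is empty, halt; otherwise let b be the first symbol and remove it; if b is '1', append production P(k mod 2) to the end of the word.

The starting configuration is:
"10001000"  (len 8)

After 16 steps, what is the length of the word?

0) "10001000"  (len 8)
1) "000100001"  (len 9)
2) "00100001"  (len 8)
3) "0100001"  (len 7)
4) "100001"  (len 6)
5) "0000101"  (len 7)
6) "000101"  (len 6)
7) "00101"  (len 5)
8) "0101"  (len 4)
9) "101"  (len 3)
10) "01011"  (len 5)
11) "1011"  (len 4)
12) "011011"  (len 6)
13) "11011"  (len 5)
14) "1011011"  (len 7)
15) "01101101"  (len 8)
16) "1101101"  (len 7)

7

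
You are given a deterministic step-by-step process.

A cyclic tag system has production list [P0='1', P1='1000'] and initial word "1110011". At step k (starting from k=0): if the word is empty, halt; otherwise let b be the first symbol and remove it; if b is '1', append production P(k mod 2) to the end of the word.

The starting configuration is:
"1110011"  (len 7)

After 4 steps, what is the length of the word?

9

k=0  "1110011"  (len 7)
k=1  "1100111"  (len 7)
k=2  "1001111000"  (len 10)
k=3  "0011110001"  (len 10)
k=4  "011110001"  (len 9)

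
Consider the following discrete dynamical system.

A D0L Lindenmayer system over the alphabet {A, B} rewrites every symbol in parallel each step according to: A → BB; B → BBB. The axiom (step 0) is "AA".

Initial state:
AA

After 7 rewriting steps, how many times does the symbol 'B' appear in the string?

2916

[0] AA
[1] BBBB
[2] BBBBBBBBBBBB
[3] BBBBBBBBBBBBBBBBBBBBBBBBBBBBBBBBBBBB
[4] BBBBBBBBBBBBBBBBBBBBBBBBBBBBBBBBBBBBBBBBBBBBBBBBBBBBBBBBBBBBBBBBBBBBBBBBBBBBBBBBBBBBBBBBBBBBBBBBBBBBBBBBBBBB
[5] BBBBBBBBBBBBBBBBBBBBBBBBBBBBBBBBBBBBBBBBBBBBBBBBBBBBBBBBBB…BBBBBBBBBBBBBBBBBBBBBBBBBBBBBBBBBBBBBBBBBBBBBBBBBBBBBBBBBB  (len 324)
[6] BBBBBBBBBBBBBBBBBBBBBBBBBBBBBBBBBBBBBBBBBBBBBBBBBBBBBBBBBB…BBBBBBBBBBBBBBBBBBBBBBBBBBBBBBBBBBBBBBBBBBBBBBBBBBBBBBBBBB  (len 972)
[7] BBBBBBBBBBBBBBBBBBBBBBBBBBBBBBBBBBBBBBBBBBBBBBBBBBBBBBBBBB…BBBBBBBBBBBBBBBBBBBBBBBBBBBBBBBBBBBBBBBBBBBBBBBBBBBBBBBBBB  (len 2916)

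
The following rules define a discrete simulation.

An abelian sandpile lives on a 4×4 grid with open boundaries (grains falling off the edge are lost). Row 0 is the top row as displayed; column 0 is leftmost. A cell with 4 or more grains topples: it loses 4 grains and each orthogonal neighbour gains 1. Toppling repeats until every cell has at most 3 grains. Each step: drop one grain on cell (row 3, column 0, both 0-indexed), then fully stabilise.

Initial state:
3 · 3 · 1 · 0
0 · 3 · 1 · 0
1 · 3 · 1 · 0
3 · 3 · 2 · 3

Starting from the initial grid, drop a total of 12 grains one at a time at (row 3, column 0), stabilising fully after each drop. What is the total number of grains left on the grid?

22

[0] 3 · 3 · 1 · 0
0 · 3 · 1 · 0
1 · 3 · 1 · 0
3 · 3 · 2 · 3
[1] 0 · 1 · 2 · 0
2 · 1 · 2 · 0
3 · 1 · 2 · 0
1 · 1 · 3 · 3
[2] 0 · 1 · 2 · 0
2 · 1 · 2 · 0
3 · 1 · 2 · 0
2 · 1 · 3 · 3
[3] 0 · 1 · 2 · 0
2 · 1 · 2 · 0
3 · 1 · 2 · 0
3 · 1 · 3 · 3
[4] 0 · 1 · 2 · 0
3 · 1 · 2 · 0
0 · 2 · 2 · 0
1 · 2 · 3 · 3
[5] 0 · 1 · 2 · 0
3 · 1 · 2 · 0
0 · 2 · 2 · 0
2 · 2 · 3 · 3
[6] 0 · 1 · 2 · 0
3 · 1 · 2 · 0
0 · 2 · 2 · 0
3 · 2 · 3 · 3
[7] 0 · 1 · 2 · 0
3 · 1 · 2 · 0
1 · 2 · 2 · 0
0 · 3 · 3 · 3
[8] 0 · 1 · 2 · 0
3 · 1 · 2 · 0
1 · 2 · 2 · 0
1 · 3 · 3 · 3
[9] 0 · 1 · 2 · 0
3 · 1 · 2 · 0
1 · 2 · 2 · 0
2 · 3 · 3 · 3
[10] 0 · 1 · 2 · 0
3 · 1 · 2 · 0
1 · 2 · 2 · 0
3 · 3 · 3 · 3
[11] 0 · 1 · 2 · 0
3 · 1 · 2 · 0
2 · 3 · 3 · 1
1 · 1 · 1 · 0
[12] 0 · 1 · 2 · 0
3 · 1 · 2 · 0
2 · 3 · 3 · 1
2 · 1 · 1 · 0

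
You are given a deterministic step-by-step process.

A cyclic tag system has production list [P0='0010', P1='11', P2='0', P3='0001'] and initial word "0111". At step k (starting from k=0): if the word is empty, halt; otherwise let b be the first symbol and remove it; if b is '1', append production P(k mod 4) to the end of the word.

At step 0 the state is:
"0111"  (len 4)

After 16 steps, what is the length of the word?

8

t=0: "0111"  (len 4)
t=1: "111"  (len 3)
t=2: "1111"  (len 4)
t=3: "1110"  (len 4)
t=4: "1100001"  (len 7)
t=5: "1000010010"  (len 10)
t=6: "00001001011"  (len 11)
t=7: "0001001011"  (len 10)
t=8: "001001011"  (len 9)
t=9: "01001011"  (len 8)
t=10: "1001011"  (len 7)
t=11: "0010110"  (len 7)
t=12: "010110"  (len 6)
t=13: "10110"  (len 5)
t=14: "011011"  (len 6)
t=15: "11011"  (len 5)
t=16: "10110001"  (len 8)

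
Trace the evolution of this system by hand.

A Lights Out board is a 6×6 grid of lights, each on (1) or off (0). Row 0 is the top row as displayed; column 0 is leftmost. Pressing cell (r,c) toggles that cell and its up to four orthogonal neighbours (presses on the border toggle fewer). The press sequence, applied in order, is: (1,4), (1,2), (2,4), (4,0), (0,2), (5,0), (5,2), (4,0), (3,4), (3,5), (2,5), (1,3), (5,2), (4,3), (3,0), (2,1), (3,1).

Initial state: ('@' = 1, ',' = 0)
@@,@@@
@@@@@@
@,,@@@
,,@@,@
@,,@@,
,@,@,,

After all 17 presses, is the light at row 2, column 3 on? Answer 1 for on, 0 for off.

1

0) @@,@@@
@@@@@@
@,,@@@
,,@@,@
@,,@@,
,@,@,,
1) @@,@,@
@@@,,,
@,,@,@
,,@@,@
@,,@@,
,@,@,,
2) @@@@,@
@,,@,,
@,@@,@
,,@@,@
@,,@@,
,@,@,,
3) @@@@,@
@,,@@,
@,@,@,
,,@@@@
@,,@@,
,@,@,,
4) @@@@,@
@,,@@,
@,@,@,
@,@@@@
,@,@@,
@@,@,,
5) @,,,,@
@,@@@,
@,@,@,
@,@@@@
,@,@@,
@@,@,,
6) @,,,,@
@,@@@,
@,@,@,
@,@@@@
@@,@@,
,,,@,,
7) @,,,,@
@,@@@,
@,@,@,
@,@@@@
@@@@@,
,@@,,,
8) @,,,,@
@,@@@,
@,@,@,
,,@@@@
,,@@@,
@@@,,,
9) @,,,,@
@,@@@,
@,@,,,
,,@,,,
,,@@,,
@@@,,,
10) @,,,,@
@,@@@,
@,@,,@
,,@,@@
,,@@,@
@@@,,,
11) @,,,,@
@,@@@@
@,@,@,
,,@,@,
,,@@,@
@@@,,,
12) @,,@,@
@,,,,@
@,@@@,
,,@,@,
,,@@,@
@@@,,,
13) @,,@,@
@,,,,@
@,@@@,
,,@,@,
,,,@,@
@,,@,,
14) @,,@,@
@,,,,@
@,@@@,
,,@@@,
,,@,@@
@,,,,,
15) @,,@,@
@,,,,@
,,@@@,
@@@@@,
@,@,@@
@,,,,,
16) @,,@,@
@@,,,@
@@,@@,
@,@@@,
@,@,@@
@,,,,,
17) @,,@,@
@@,,,@
@,,@@,
,@,@@,
@@@,@@
@,,,,,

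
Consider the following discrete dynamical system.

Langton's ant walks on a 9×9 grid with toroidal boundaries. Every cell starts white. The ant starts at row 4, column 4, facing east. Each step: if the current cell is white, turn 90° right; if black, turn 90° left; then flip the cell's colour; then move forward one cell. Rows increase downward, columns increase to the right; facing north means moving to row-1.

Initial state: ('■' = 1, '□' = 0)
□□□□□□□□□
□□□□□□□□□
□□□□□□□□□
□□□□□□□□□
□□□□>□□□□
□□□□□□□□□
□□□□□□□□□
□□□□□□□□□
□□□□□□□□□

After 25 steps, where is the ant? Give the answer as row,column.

t=0: □□□□□□□□□
□□□□□□□□□
□□□□□□□□□
□□□□□□□□□
□□□□>□□□□
□□□□□□□□□
□□□□□□□□□
□□□□□□□□□
□□□□□□□□□
t=1: □□□□□□□□□
□□□□□□□□□
□□□□□□□□□
□□□□□□□□□
□□□□■□□□□
□□□□v□□□□
□□□□□□□□□
□□□□□□□□□
□□□□□□□□□
t=2: □□□□□□□□□
□□□□□□□□□
□□□□□□□□□
□□□□□□□□□
□□□□■□□□□
□□□<■□□□□
□□□□□□□□□
□□□□□□□□□
□□□□□□□□□
t=3: □□□□□□□□□
□□□□□□□□□
□□□□□□□□□
□□□□□□□□□
□□□^■□□□□
□□□■■□□□□
□□□□□□□□□
□□□□□□□□□
□□□□□□□□□
t=4: □□□□□□□□□
□□□□□□□□□
□□□□□□□□□
□□□□□□□□□
□□□■>□□□□
□□□■■□□□□
□□□□□□□□□
□□□□□□□□□
□□□□□□□□□
t=5: □□□□□□□□□
□□□□□□□□□
□□□□□□□□□
□□□□^□□□□
□□□■□□□□□
□□□■■□□□□
□□□□□□□□□
□□□□□□□□□
□□□□□□□□□
t=6: □□□□□□□□□
□□□□□□□□□
□□□□□□□□□
□□□□■>□□□
□□□■□□□□□
□□□■■□□□□
□□□□□□□□□
□□□□□□□□□
□□□□□□□□□
t=7: □□□□□□□□□
□□□□□□□□□
□□□□□□□□□
□□□□■■□□□
□□□■□v□□□
□□□■■□□□□
□□□□□□□□□
□□□□□□□□□
□□□□□□□□□
t=8: □□□□□□□□□
□□□□□□□□□
□□□□□□□□□
□□□□■■□□□
□□□■<■□□□
□□□■■□□□□
□□□□□□□□□
□□□□□□□□□
□□□□□□□□□
t=9: □□□□□□□□□
□□□□□□□□□
□□□□□□□□□
□□□□^■□□□
□□□■■■□□□
□□□■■□□□□
□□□□□□□□□
□□□□□□□□□
□□□□□□□□□
t=10: □□□□□□□□□
□□□□□□□□□
□□□□□□□□□
□□□<□■□□□
□□□■■■□□□
□□□■■□□□□
□□□□□□□□□
□□□□□□□□□
□□□□□□□□□
t=11: □□□□□□□□□
□□□□□□□□□
□□□^□□□□□
□□□■□■□□□
□□□■■■□□□
□□□■■□□□□
□□□□□□□□□
□□□□□□□□□
□□□□□□□□□
t=12: □□□□□□□□□
□□□□□□□□□
□□□■>□□□□
□□□■□■□□□
□□□■■■□□□
□□□■■□□□□
□□□□□□□□□
□□□□□□□□□
□□□□□□□□□
t=13: □□□□□□□□□
□□□□□□□□□
□□□■■□□□□
□□□■v■□□□
□□□■■■□□□
□□□■■□□□□
□□□□□□□□□
□□□□□□□□□
□□□□□□□□□
t=14: □□□□□□□□□
□□□□□□□□□
□□□■■□□□□
□□□<■■□□□
□□□■■■□□□
□□□■■□□□□
□□□□□□□□□
□□□□□□□□□
□□□□□□□□□
t=15: □□□□□□□□□
□□□□□□□□□
□□□■■□□□□
□□□□■■□□□
□□□v■■□□□
□□□■■□□□□
□□□□□□□□□
□□□□□□□□□
□□□□□□□□□
t=16: □□□□□□□□□
□□□□□□□□□
□□□■■□□□□
□□□□■■□□□
□□□□>■□□□
□□□■■□□□□
□□□□□□□□□
□□□□□□□□□
□□□□□□□□□
t=17: □□□□□□□□□
□□□□□□□□□
□□□■■□□□□
□□□□^■□□□
□□□□□■□□□
□□□■■□□□□
□□□□□□□□□
□□□□□□□□□
□□□□□□□□□
t=18: □□□□□□□□□
□□□□□□□□□
□□□■■□□□□
□□□<□■□□□
□□□□□■□□□
□□□■■□□□□
□□□□□□□□□
□□□□□□□□□
□□□□□□□□□
t=19: □□□□□□□□□
□□□□□□□□□
□□□^■□□□□
□□□■□■□□□
□□□□□■□□□
□□□■■□□□□
□□□□□□□□□
□□□□□□□□□
□□□□□□□□□
t=20: □□□□□□□□□
□□□□□□□□□
□□<□■□□□□
□□□■□■□□□
□□□□□■□□□
□□□■■□□□□
□□□□□□□□□
□□□□□□□□□
□□□□□□□□□
t=21: □□□□□□□□□
□□^□□□□□□
□□■□■□□□□
□□□■□■□□□
□□□□□■□□□
□□□■■□□□□
□□□□□□□□□
□□□□□□□□□
□□□□□□□□□
t=22: □□□□□□□□□
□□■>□□□□□
□□■□■□□□□
□□□■□■□□□
□□□□□■□□□
□□□■■□□□□
□□□□□□□□□
□□□□□□□□□
□□□□□□□□□
t=23: □□□□□□□□□
□□■■□□□□□
□□■v■□□□□
□□□■□■□□□
□□□□□■□□□
□□□■■□□□□
□□□□□□□□□
□□□□□□□□□
□□□□□□□□□
t=24: □□□□□□□□□
□□■■□□□□□
□□<■■□□□□
□□□■□■□□□
□□□□□■□□□
□□□■■□□□□
□□□□□□□□□
□□□□□□□□□
□□□□□□□□□
t=25: □□□□□□□□□
□□■■□□□□□
□□□■■□□□□
□□v■□■□□□
□□□□□■□□□
□□□■■□□□□
□□□□□□□□□
□□□□□□□□□
□□□□□□□□□

3,2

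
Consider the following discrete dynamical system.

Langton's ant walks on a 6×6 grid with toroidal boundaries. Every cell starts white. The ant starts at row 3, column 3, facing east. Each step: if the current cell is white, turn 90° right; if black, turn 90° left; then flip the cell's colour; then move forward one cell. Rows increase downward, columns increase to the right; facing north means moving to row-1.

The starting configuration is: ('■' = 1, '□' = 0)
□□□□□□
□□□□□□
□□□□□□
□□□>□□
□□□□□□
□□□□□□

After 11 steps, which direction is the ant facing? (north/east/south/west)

t=0: □□□□□□
□□□□□□
□□□□□□
□□□>□□
□□□□□□
□□□□□□
t=1: □□□□□□
□□□□□□
□□□□□□
□□□■□□
□□□v□□
□□□□□□
t=2: □□□□□□
□□□□□□
□□□□□□
□□□■□□
□□<■□□
□□□□□□
t=3: □□□□□□
□□□□□□
□□□□□□
□□^■□□
□□■■□□
□□□□□□
t=4: □□□□□□
□□□□□□
□□□□□□
□□■>□□
□□■■□□
□□□□□□
t=5: □□□□□□
□□□□□□
□□□^□□
□□■□□□
□□■■□□
□□□□□□
t=6: □□□□□□
□□□□□□
□□□■>□
□□■□□□
□□■■□□
□□□□□□
t=7: □□□□□□
□□□□□□
□□□■■□
□□■□v□
□□■■□□
□□□□□□
t=8: □□□□□□
□□□□□□
□□□■■□
□□■<■□
□□■■□□
□□□□□□
t=9: □□□□□□
□□□□□□
□□□^■□
□□■■■□
□□■■□□
□□□□□□
t=10: □□□□□□
□□□□□□
□□<□■□
□□■■■□
□□■■□□
□□□□□□
t=11: □□□□□□
□□^□□□
□□■□■□
□□■■■□
□□■■□□
□□□□□□

north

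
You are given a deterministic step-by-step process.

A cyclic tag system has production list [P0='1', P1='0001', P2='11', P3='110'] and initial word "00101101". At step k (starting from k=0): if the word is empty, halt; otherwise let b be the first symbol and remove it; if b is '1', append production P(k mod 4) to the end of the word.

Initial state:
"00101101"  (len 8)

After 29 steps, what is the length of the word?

20

0) "00101101"  (len 8)
1) "0101101"  (len 7)
2) "101101"  (len 6)
3) "0110111"  (len 7)
4) "110111"  (len 6)
5) "101111"  (len 6)
6) "011110001"  (len 9)
7) "11110001"  (len 8)
8) "1110001110"  (len 10)
9) "1100011101"  (len 10)
10) "1000111010001"  (len 13)
11) "00011101000111"  (len 14)
12) "0011101000111"  (len 13)
13) "011101000111"  (len 12)
14) "11101000111"  (len 11)
15) "110100011111"  (len 12)
16) "10100011111110"  (len 14)
17) "01000111111101"  (len 14)
18) "1000111111101"  (len 13)
19) "00011111110111"  (len 14)
20) "0011111110111"  (len 13)
21) "011111110111"  (len 12)
22) "11111110111"  (len 11)
23) "111111011111"  (len 12)
24) "11111011111110"  (len 14)
25) "11110111111101"  (len 14)
26) "11101111111010001"  (len 17)
27) "110111111101000111"  (len 18)
28) "10111111101000111110"  (len 20)
29) "01111111010001111101"  (len 20)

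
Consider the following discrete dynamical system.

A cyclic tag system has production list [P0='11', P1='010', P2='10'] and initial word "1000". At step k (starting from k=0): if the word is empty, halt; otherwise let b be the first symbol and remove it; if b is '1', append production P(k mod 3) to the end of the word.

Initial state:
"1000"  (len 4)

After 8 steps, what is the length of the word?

gen 0: "1000"  (len 4)
gen 1: "00011"  (len 5)
gen 2: "0011"  (len 4)
gen 3: "011"  (len 3)
gen 4: "11"  (len 2)
gen 5: "1010"  (len 4)
gen 6: "01010"  (len 5)
gen 7: "1010"  (len 4)
gen 8: "010010"  (len 6)

6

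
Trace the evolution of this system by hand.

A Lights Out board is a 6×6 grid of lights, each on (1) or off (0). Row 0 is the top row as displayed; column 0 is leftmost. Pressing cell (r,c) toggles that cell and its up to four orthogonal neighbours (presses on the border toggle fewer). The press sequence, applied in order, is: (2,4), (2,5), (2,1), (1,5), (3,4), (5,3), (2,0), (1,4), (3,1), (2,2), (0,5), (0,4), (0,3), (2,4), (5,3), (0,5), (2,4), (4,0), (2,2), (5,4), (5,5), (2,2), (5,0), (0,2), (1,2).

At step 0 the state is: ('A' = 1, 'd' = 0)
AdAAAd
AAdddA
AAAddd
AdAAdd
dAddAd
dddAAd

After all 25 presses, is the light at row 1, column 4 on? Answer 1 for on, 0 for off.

k=0  AdAAAd
AAdddA
AAAddd
AdAAdd
dAddAd
dddAAd
k=1  AdAAAd
AAddAA
AAAAAA
AdAAAd
dAddAd
dddAAd
k=2  AdAAAd
AAddAd
AAAAdd
AdAAAA
dAddAd
dddAAd
k=3  AdAAAd
AdddAd
dddAdd
AAAAAA
dAddAd
dddAAd
k=4  AdAAAA
AddddA
dddAdA
AAAAAA
dAddAd
dddAAd
k=5  AdAAAA
AddddA
dddAAA
AAAddd
dAdddd
dddAAd
k=6  AdAAAA
AddddA
dddAAA
AAAddd
dAdAdd
ddAddd
k=7  AdAAAA
dddddA
AAdAAA
dAAddd
dAdAdd
ddAddd
k=8  AdAAdA
dddAAd
AAdAdA
dAAddd
dAdAdd
ddAddd
k=9  AdAAdA
dddAAd
AddAdA
Addddd
dddAdd
ddAddd
k=10  AdAAdA
ddAAAd
AAAddA
AdAddd
dddAdd
ddAddd
k=11  AdAAAd
ddAAAA
AAAddA
AdAddd
dddAdd
ddAddd
k=12  AdAddA
ddAAdA
AAAddA
AdAddd
dddAdd
ddAddd
k=13  AddAAA
ddAddA
AAAddA
AdAddd
dddAdd
ddAddd
k=14  AddAAA
ddAdAA
AAAAAd
AdAdAd
dddAdd
ddAddd
k=15  AddAAA
ddAdAA
AAAAAd
AdAdAd
dddddd
dddAAd
k=16  AddAdd
ddAdAd
AAAAAd
AdAdAd
dddddd
dddAAd
k=17  AddAdd
ddAddd
AAAddA
AdAddd
dddddd
dddAAd
k=18  AddAdd
ddAddd
AAAddA
ddAddd
AAdddd
AddAAd
k=19  AddAdd
dddddd
AddAdA
dddddd
AAdddd
AddAAd
k=20  AddAdd
dddddd
AddAdA
dddddd
AAddAd
AddddA
k=21  AddAdd
dddddd
AddAdA
dddddd
AAddAA
AdddAd
k=22  AddAdd
ddAddd
AAAddA
ddAddd
AAddAA
AdddAd
k=23  AddAdd
ddAddd
AAAddA
ddAddd
dAddAA
dAddAd
k=24  AAAddd
dddddd
AAAddA
ddAddd
dAddAA
dAddAd
k=25  AAdddd
dAAAdd
AAdddA
ddAddd
dAddAA
dAddAd

0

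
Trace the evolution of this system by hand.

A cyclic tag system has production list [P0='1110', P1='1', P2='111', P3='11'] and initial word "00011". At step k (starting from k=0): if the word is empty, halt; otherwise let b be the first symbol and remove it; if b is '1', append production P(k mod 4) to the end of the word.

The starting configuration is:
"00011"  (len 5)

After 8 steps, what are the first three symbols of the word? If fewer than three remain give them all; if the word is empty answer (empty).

110

0) "00011"  (len 5)
1) "0011"  (len 4)
2) "011"  (len 3)
3) "11"  (len 2)
4) "111"  (len 3)
5) "111110"  (len 6)
6) "111101"  (len 6)
7) "11101111"  (len 8)
8) "110111111"  (len 9)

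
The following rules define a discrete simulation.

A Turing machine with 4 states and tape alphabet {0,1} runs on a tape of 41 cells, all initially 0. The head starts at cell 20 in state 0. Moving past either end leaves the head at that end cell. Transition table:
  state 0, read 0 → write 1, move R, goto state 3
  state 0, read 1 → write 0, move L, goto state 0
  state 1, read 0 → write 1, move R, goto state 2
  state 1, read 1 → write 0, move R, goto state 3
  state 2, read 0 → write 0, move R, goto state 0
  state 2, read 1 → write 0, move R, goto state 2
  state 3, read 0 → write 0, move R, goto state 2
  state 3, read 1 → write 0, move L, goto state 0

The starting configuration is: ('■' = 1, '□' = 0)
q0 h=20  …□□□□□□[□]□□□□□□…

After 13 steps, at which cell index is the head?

33

step 0: q0 h=20  …□□□□□□[□]□□□□□□…
step 1: q3 h=21  …□□□□□■[□]□□□□□□…
step 2: q2 h=22  …□□□□■□[□]□□□□□□…
step 3: q0 h=23  …□□□■□□[□]□□□□□□…
step 4: q3 h=24  …□□■□□■[□]□□□□□□…
step 5: q2 h=25  …□■□□■□[□]□□□□□□…
step 6: q0 h=26  …■□□■□□[□]□□□□□□…
step 7: q3 h=27  …□□■□□■[□]□□□□□□…
step 8: q2 h=28  …□■□□■□[□]□□□□□□…
step 9: q0 h=29  …■□□■□□[□]□□□□□□…
step 10: q3 h=30  …□□■□□■[□]□□□□□□…
step 11: q2 h=31  …□■□□■□[□]□□□□□□…
step 12: q0 h=32  …■□□■□□[□]□□□□□□…
step 13: q3 h=33  …□□■□□■[□]□□□□□□…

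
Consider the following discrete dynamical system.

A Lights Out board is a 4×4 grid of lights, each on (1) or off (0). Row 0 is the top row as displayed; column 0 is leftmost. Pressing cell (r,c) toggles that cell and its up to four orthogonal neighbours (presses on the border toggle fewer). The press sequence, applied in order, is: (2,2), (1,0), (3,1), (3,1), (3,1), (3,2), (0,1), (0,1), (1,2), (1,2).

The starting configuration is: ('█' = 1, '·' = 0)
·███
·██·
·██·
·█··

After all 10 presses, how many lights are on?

[0] ·███
·██·
·██·
·█··
[1] ·███
·█··
···█
·██·
[2] ████
█···
█··█
·██·
[3] ████
█···
██·█
█···
[4] ████
█···
█··█
·██·
[5] ████
█···
██·█
█···
[6] ████
█···
████
████
[7] ···█
██··
████
████
[8] ████
█···
████
████
[9] ██·█
████
██·█
████
[10] ████
█···
████
████

13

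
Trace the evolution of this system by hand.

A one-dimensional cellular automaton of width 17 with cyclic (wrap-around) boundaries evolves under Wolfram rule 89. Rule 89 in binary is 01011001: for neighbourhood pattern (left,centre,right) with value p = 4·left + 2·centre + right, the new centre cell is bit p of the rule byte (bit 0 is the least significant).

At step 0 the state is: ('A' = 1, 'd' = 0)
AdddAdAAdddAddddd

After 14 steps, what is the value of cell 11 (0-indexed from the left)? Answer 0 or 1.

step 0: AdddAdAAdddAddddd
step 1: dAAdddAAAAddAAAAd
step 2: dAAAAdAddAAdAddAA
step 3: dAddAddAdAAddAdAA
step 4: ddAddAdddAAAdddAA
step 5: AddAddAAdAdAAAdAA
step 6: AAddAdAAdddAdAdAd
step 7: AAAdddAAAAddddddd
step 8: AdAAAdAddAAAAAAAd
step 9: ddAdAddAdAdddddAd
step 10: AddddAddddAAAAddA
step 11: AAAAddAAAdAddAAdA
step 12: dddAAdAdAddAdAAdA
step 13: AAdAAddddAdddAAdd
step 14: AAdAAAAAddAAdAAAd

1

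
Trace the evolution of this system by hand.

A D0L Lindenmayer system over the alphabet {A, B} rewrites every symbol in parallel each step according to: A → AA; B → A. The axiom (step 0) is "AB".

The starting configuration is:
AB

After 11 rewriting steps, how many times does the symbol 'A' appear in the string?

k=0  AB
k=1  AAA
k=2  AAAAAA
k=3  AAAAAAAAAAAA
k=4  AAAAAAAAAAAAAAAAAAAAAAAA
k=5  AAAAAAAAAAAAAAAAAAAAAAAAAAAAAAAAAAAAAAAAAAAAAAAA
k=6  AAAAAAAAAAAAAAAAAAAAAAAAAAAAAAAAAAAAAAAAAAAAAAAAAAAAAAAAAAAAAAAAAAAAAAAAAAAAAAAAAAAAAAAAAAAAAAAA
k=7  AAAAAAAAAAAAAAAAAAAAAAAAAAAAAAAAAAAAAAAAAAAAAAAAAAAAAAAAAA…AAAAAAAAAAAAAAAAAAAAAAAAAAAAAAAAAAAAAAAAAAAAAAAAAAAAAAAAAA  (len 192)
k=8  AAAAAAAAAAAAAAAAAAAAAAAAAAAAAAAAAAAAAAAAAAAAAAAAAAAAAAAAAA…AAAAAAAAAAAAAAAAAAAAAAAAAAAAAAAAAAAAAAAAAAAAAAAAAAAAAAAAAA  (len 384)
k=9  AAAAAAAAAAAAAAAAAAAAAAAAAAAAAAAAAAAAAAAAAAAAAAAAAAAAAAAAAA…AAAAAAAAAAAAAAAAAAAAAAAAAAAAAAAAAAAAAAAAAAAAAAAAAAAAAAAAAA  (len 768)
k=10  AAAAAAAAAAAAAAAAAAAAAAAAAAAAAAAAAAAAAAAAAAAAAAAAAAAAAAAAAA…AAAAAAAAAAAAAAAAAAAAAAAAAAAAAAAAAAAAAAAAAAAAAAAAAAAAAAAAAA  (len 1536)
k=11  AAAAAAAAAAAAAAAAAAAAAAAAAAAAAAAAAAAAAAAAAAAAAAAAAAAAAAAAAA…AAAAAAAAAAAAAAAAAAAAAAAAAAAAAAAAAAAAAAAAAAAAAAAAAAAAAAAAAA  (len 3072)

3072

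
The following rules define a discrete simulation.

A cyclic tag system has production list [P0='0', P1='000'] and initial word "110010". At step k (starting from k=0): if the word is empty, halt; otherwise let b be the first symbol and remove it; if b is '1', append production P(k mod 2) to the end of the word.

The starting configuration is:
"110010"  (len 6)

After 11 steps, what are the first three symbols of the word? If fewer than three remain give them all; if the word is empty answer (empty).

k=0  "110010"  (len 6)
k=1  "100100"  (len 6)
k=2  "00100000"  (len 8)
k=3  "0100000"  (len 7)
k=4  "100000"  (len 6)
k=5  "000000"  (len 6)
k=6  "00000"  (len 5)
k=7  "0000"  (len 4)
k=8  "000"  (len 3)
k=9  "00"  (len 2)
k=10  "0"  (len 1)
k=11  (halted — word empty)

(empty)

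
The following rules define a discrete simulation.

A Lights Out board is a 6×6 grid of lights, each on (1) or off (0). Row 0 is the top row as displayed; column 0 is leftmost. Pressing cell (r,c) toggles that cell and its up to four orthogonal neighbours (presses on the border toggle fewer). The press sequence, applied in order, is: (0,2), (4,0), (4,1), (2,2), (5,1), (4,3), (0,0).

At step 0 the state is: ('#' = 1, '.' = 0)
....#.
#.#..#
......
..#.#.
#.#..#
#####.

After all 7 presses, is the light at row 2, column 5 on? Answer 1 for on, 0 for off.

0) ....#.
#.#..#
......
..#.#.
#.#..#
#####.
1) .####.
#....#
......
..#.#.
#.#..#
#####.
2) .####.
#....#
......
#.#.#.
.##..#
.####.
3) .####.
#....#
......
###.#.
#....#
..###.
4) .####.
#.#..#
.###..
##..#.
#....#
..###.
5) .####.
#.#..#
.###..
##..#.
##...#
##.##.
6) .####.
#.#..#
.###..
##.##.
######
##..#.
7) #.###.
..#..#
.###..
##.##.
######
##..#.

0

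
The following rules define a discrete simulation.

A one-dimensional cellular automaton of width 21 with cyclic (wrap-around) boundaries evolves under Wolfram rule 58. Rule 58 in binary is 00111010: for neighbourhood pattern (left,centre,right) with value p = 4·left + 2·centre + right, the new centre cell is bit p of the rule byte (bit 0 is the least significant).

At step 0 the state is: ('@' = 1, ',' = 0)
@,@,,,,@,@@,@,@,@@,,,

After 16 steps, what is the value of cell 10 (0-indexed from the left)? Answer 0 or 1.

k=0  @,@,,,,@,@@,@,@,@@,,,
k=1  ,@,@,,@,@@,@,@,@@,@,@
k=2  @,@,@@,@@,@,@,@@,@,@,
k=3  ,@,@@,@@,@,@,@@,@,@,@
k=4  @,@@,@@,@,@,@@,@,@,@,
k=5  ,@@,@@,@,@,@@,@,@,@,@
k=6  @@,@@,@,@,@@,@,@,@,@,
k=7  @,@@,@,@,@@,@,@,@,@,@
k=8  ,@@,@,@,@@,@,@,@,@,@@
k=9  @@,@,@,@@,@,@,@,@,@@,
k=10  @,@,@,@@,@,@,@,@,@@,@
k=11  ,@,@,@@,@,@,@,@,@@,@@
k=12  @,@,@@,@,@,@,@,@@,@@,
k=13  ,@,@@,@,@,@,@,@@,@@,@
k=14  @,@@,@,@,@,@,@@,@@,@,
k=15  ,@@,@,@,@,@,@@,@@,@,@
k=16  @@,@,@,@,@,@@,@@,@,@,

0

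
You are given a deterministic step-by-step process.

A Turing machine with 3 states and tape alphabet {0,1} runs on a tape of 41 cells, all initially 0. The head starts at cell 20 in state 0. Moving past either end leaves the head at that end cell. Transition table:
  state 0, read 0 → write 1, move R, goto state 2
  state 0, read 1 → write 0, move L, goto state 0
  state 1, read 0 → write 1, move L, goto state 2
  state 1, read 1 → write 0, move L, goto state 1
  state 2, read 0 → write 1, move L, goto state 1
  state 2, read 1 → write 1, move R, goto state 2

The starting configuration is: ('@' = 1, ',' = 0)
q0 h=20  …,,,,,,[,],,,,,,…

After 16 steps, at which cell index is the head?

step 0: q0 h=20  …,,,,,,[,],,,,,,…
step 1: q2 h=21  …,,,,,@[,],,,,,,…
step 2: q1 h=20  …,,,,,,[@]@,,,,,…
step 3: q1 h=19  …,,,,,,[,],@,,,,…
step 4: q2 h=18  …,,,,,,[,]@,@,,,…
step 5: q1 h=17  …,,,,,,[,]@@,@,,…
step 6: q2 h=16  …,,,,,,[,]@@@,@,…
step 7: q1 h=15  …,,,,,,[,]@@@@,@…
step 8: q2 h=14  …,,,,,,[,]@@@@@,…
step 9: q1 h=13  …,,,,,,[,]@@@@@@…
step 10: q2 h=12  …,,,,,,[,]@@@@@@…
step 11: q1 h=11  …,,,,,,[,]@@@@@@…
step 12: q2 h=10  …,,,,,,[,]@@@@@@…
step 13: q1 h= 9  …,,,,,,[,]@@@@@@…
step 14: q2 h= 8  …,,,,,,[,]@@@@@@…
step 15: q1 h= 7  …,,,,,,[,]@@@@@@…
step 16: q2 h= 6  |,,,,,,[,]@@@@@@…

6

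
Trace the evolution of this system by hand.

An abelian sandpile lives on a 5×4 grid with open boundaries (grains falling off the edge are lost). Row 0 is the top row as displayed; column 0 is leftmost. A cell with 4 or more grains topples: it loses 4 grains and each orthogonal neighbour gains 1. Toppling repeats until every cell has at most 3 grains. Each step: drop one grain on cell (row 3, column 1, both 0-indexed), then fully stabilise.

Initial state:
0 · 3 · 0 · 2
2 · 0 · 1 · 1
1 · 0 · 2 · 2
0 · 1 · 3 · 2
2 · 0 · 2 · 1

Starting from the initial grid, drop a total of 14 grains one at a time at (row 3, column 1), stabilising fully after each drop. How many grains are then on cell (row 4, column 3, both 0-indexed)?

t=0: 0 · 3 · 0 · 2
2 · 0 · 1 · 1
1 · 0 · 2 · 2
0 · 1 · 3 · 2
2 · 0 · 2 · 1
t=1: 0 · 3 · 0 · 2
2 · 0 · 1 · 1
1 · 0 · 2 · 2
0 · 2 · 3 · 2
2 · 0 · 2 · 1
t=2: 0 · 3 · 0 · 2
2 · 0 · 1 · 1
1 · 0 · 2 · 2
0 · 3 · 3 · 2
2 · 0 · 2 · 1
t=3: 0 · 3 · 0 · 2
2 · 0 · 1 · 1
1 · 1 · 3 · 2
1 · 1 · 0 · 3
2 · 1 · 3 · 1
t=4: 0 · 3 · 0 · 2
2 · 0 · 1 · 1
1 · 1 · 3 · 2
1 · 2 · 0 · 3
2 · 1 · 3 · 1
t=5: 0 · 3 · 0 · 2
2 · 0 · 1 · 1
1 · 1 · 3 · 2
1 · 3 · 0 · 3
2 · 1 · 3 · 1
t=6: 0 · 3 · 0 · 2
2 · 0 · 1 · 1
1 · 2 · 3 · 2
2 · 0 · 1 · 3
2 · 2 · 3 · 1
t=7: 0 · 3 · 0 · 2
2 · 0 · 1 · 1
1 · 2 · 3 · 2
2 · 1 · 1 · 3
2 · 2 · 3 · 1
t=8: 0 · 3 · 0 · 2
2 · 0 · 1 · 1
1 · 2 · 3 · 2
2 · 2 · 1 · 3
2 · 2 · 3 · 1
t=9: 0 · 3 · 0 · 2
2 · 0 · 1 · 1
1 · 2 · 3 · 2
2 · 3 · 1 · 3
2 · 2 · 3 · 1
t=10: 0 · 3 · 0 · 2
2 · 0 · 1 · 1
1 · 3 · 3 · 2
3 · 0 · 2 · 3
2 · 3 · 3 · 1
t=11: 0 · 3 · 0 · 2
2 · 0 · 1 · 1
1 · 3 · 3 · 2
3 · 1 · 2 · 3
2 · 3 · 3 · 1
t=12: 0 · 3 · 0 · 2
2 · 0 · 1 · 1
1 · 3 · 3 · 2
3 · 2 · 2 · 3
2 · 3 · 3 · 1
t=13: 0 · 3 · 0 · 2
2 · 0 · 1 · 1
1 · 3 · 3 · 2
3 · 3 · 2 · 3
2 · 3 · 3 · 1
t=14: 0 · 3 · 0 · 2
2 · 1 · 2 · 2
3 · 2 · 2 · 0
2 · 0 · 3 · 1
0 · 3 · 1 · 3

3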